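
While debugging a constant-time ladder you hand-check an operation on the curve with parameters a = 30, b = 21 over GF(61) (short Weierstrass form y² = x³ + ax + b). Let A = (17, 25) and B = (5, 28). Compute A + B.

(17, 25) + (5, 28). λ = (28 - 25)/(5 - 17) ≡ 3/49 mod 61. 49⁻¹ ≡ 5 (mod 61) since 49·5 = 245 ≡ 1, so λ ≡ 15.
  x = λ² - 17 - 5 = 225 - 22 ≡ 20; y = λ·(17 - 20) - 25 ≡ 52. → (20, 52)

(20, 52)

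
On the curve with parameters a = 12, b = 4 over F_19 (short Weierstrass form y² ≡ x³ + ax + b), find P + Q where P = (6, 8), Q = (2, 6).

(6, 8) + (2, 6). λ = (6 - 8)/(2 - 6) ≡ 17/15 mod 19. 15⁻¹ ≡ 14 (mod 19), so λ ≡ 10.
  x = λ² - 6 - 2 = 100 - 8 ≡ 16; y = λ·(6 - 16) - 8 ≡ 6. → (16, 6)

(16, 6)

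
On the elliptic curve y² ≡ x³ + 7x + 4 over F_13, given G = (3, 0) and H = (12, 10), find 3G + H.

First 3G:
Repeated addition: build up to 3G.
2G: (3, 0) + (3, 0): same x and y₁ ≡ -y₂, so the sum is the point at infinity.
3G: the point at infinity + (3, 0) = (3, 0) (identity).
3G = (3, 0).
Finally 3G + H:
(3, 0) + (12, 10). λ = (10 - 0)/(12 - 3) ≡ 10/9 mod 13. 9⁻¹ ≡ 3 (mod 13), so λ ≡ 4.
  x = λ² - 3 - 12 = 16 - 15 ≡ 1; y = λ·(3 - 1) - 0 ≡ 8. → (1, 8)

(1, 8)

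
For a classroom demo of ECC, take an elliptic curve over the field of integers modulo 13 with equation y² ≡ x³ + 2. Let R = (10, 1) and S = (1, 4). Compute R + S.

(5, 6)

(10, 1) + (1, 4). λ = (4 - 1)/(1 - 10) ≡ 3/4 mod 13. 4⁻¹ ≡ 10 (mod 13), so λ ≡ 4.
  x = λ² - 10 - 1 = 16 - 11 ≡ 5; y = λ·(10 - 5) - 1 ≡ 6. → (5, 6)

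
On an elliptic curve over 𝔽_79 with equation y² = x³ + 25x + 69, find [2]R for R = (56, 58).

(55, 24)

tangent at (56, 58): λ = (3·56² + 25)/(2·58) ≡ 32/37. 37⁻¹ ≡ 47 (mod 79) since 37·47 = 1739 ≡ 1, so λ ≡ 32·47 ≡ 3.
  x = λ² - 56 - 56 = 9 - 112 ≡ 55; y = λ·(56 - 55) - 58 ≡ 24. → (55, 24)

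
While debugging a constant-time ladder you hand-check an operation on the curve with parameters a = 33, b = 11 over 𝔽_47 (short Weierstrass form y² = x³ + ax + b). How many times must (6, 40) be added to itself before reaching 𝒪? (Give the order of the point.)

9

2P: tangent at (6, 40): λ = (3·6² + 33)/(2·40) ≡ 0/33. 33⁻¹ ≡ 10 (mod 47), so λ ≡ 0·10 ≡ 0.
  x = λ² - 6 - 6 = 0 - 12 ≡ 35; y = λ·(6 - 35) - 40 ≡ 7. → (35, 7)
3P: (35, 7) + (6, 40). λ = (40 - 7)/(6 - 35) ≡ 33/18 mod 47. 18⁻¹ ≡ 34 (mod 47) since 18·34 = 612 ≡ 1, so λ ≡ 41.
  x = λ² - 35 - 6 = 1681 - 41 ≡ 42; y = λ·(35 - 42) - 7 ≡ 35. → (42, 35)
4P: (42, 35) + (6, 40). λ = (40 - 35)/(6 - 42) ≡ 5/11 mod 47. 11⁻¹ ≡ 30 (mod 47), so λ ≡ 9.
  x = λ² - 42 - 6 = 81 - 48 ≡ 33; y = λ·(42 - 33) - 35 ≡ 46. → (33, 46)
5P: (33, 46) + (6, 40). λ = (40 - 46)/(6 - 33) ≡ 41/20 mod 47. 20⁻¹ ≡ 40 (mod 47) since 20·40 = 800 ≡ 1, so λ ≡ 42.
  x = λ² - 33 - 6 = 1764 - 39 ≡ 33; y = λ·(33 - 33) - 46 ≡ 1. → (33, 1)
6P: (33, 1) + (6, 40). λ = (40 - 1)/(6 - 33) ≡ 39/20 mod 47. 20⁻¹ ≡ 40 (mod 47), so λ ≡ 9.
  x = λ² - 33 - 6 = 81 - 39 ≡ 42; y = λ·(33 - 42) - 1 ≡ 12. → (42, 12)
7P: (42, 12) + (6, 40). λ = (40 - 12)/(6 - 42) ≡ 28/11 mod 47. 11⁻¹ ≡ 30 (mod 47), so λ ≡ 41.
  x = λ² - 42 - 6 = 1681 - 48 ≡ 35; y = λ·(42 - 35) - 12 ≡ 40. → (35, 40)
8P: (35, 40) + (6, 40). λ = (40 - 40)/(6 - 35) ≡ 0/18 mod 47. 18⁻¹ ≡ 34 (mod 47), so λ ≡ 0.
  x = λ² - 35 - 6 = 0 - 41 ≡ 6; y = λ·(35 - 6) - 40 ≡ 7. → (6, 7)
9P: (6, 7) + (6, 40): same x and y₁ ≡ -y₂, so the sum is 𝒪.
9P = 𝒪, so the order is 9.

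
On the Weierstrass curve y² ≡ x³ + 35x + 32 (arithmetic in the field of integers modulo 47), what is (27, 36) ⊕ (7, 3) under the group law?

(27, 36) + (7, 3). λ = (3 - 36)/(7 - 27) ≡ 14/27 mod 47. 27⁻¹ ≡ 7 (mod 47), so λ ≡ 4.
  x = λ² - 27 - 7 = 16 - 34 ≡ 29; y = λ·(27 - 29) - 36 ≡ 3. → (29, 3)

(29, 3)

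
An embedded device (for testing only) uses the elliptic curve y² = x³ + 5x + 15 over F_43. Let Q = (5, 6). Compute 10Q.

Repeated addition: build up to 10Q.
2Q: tangent at (5, 6): λ = (3·5² + 5)/(2·6) ≡ 37/12. 12⁻¹ ≡ 18 (mod 43), so λ ≡ 37·18 ≡ 21.
  x = λ² - 5 - 5 = 441 - 10 ≡ 1; y = λ·(5 - 1) - 6 ≡ 35. → (1, 35)
3Q: (1, 35) + (5, 6). λ = (6 - 35)/(5 - 1) ≡ 14/4 mod 43. 4⁻¹ ≡ 11 (mod 43), so λ ≡ 25.
  x = λ² - 1 - 5 = 625 - 6 ≡ 17; y = λ·(1 - 17) - 35 ≡ 38. → (17, 38)
4Q: (17, 38) + (5, 6). λ = (6 - 38)/(5 - 17) ≡ 11/31 mod 43. 31⁻¹ ≡ 25 (mod 43), so λ ≡ 17.
  x = λ² - 17 - 5 = 289 - 22 ≡ 9; y = λ·(17 - 9) - 38 ≡ 12. → (9, 12)
5Q: (9, 12) + (5, 6). λ = (6 - 12)/(5 - 9) ≡ 37/39 mod 43. 39⁻¹ ≡ 32 (mod 43), so λ ≡ 23.
  x = λ² - 9 - 5 = 529 - 14 ≡ 42; y = λ·(9 - 42) - 12 ≡ 3. → (42, 3)
6Q: (42, 3) + (5, 6). λ = (6 - 3)/(5 - 42) ≡ 3/6 mod 43. 6⁻¹ ≡ 36 (mod 43), so λ ≡ 22.
  x = λ² - 42 - 5 = 484 - 47 ≡ 7; y = λ·(42 - 7) - 3 ≡ 36. → (7, 36)
7Q: (7, 36) + (5, 6). λ = (6 - 36)/(5 - 7) ≡ 13/41 mod 43. 41⁻¹ ≡ 21 (mod 43), so λ ≡ 15.
  x = λ² - 7 - 5 = 225 - 12 ≡ 41; y = λ·(7 - 41) - 36 ≡ 13. → (41, 13)
8Q: (41, 13) + (5, 6). λ = (6 - 13)/(5 - 41) ≡ 36/7 mod 43. 7⁻¹ ≡ 37 (mod 43), so λ ≡ 42.
  x = λ² - 41 - 5 = 1764 - 46 ≡ 41; y = λ·(41 - 41) - 13 ≡ 30. → (41, 30)
9Q: (41, 30) + (5, 6). λ = (6 - 30)/(5 - 41) ≡ 19/7 mod 43. 7⁻¹ ≡ 37 (mod 43) since 7·37 = 259 ≡ 1, so λ ≡ 15.
  x = λ² - 41 - 5 = 225 - 46 ≡ 7; y = λ·(41 - 7) - 30 ≡ 7. → (7, 7)
10Q: (7, 7) + (5, 6). λ = (6 - 7)/(5 - 7) ≡ 42/41 mod 43. 41⁻¹ ≡ 21 (mod 43), so λ ≡ 22.
  x = λ² - 7 - 5 = 484 - 12 ≡ 42; y = λ·(7 - 42) - 7 ≡ 40. → (42, 40)

(42, 40)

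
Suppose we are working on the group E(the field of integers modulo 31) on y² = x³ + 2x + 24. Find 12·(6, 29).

(5, 2)

Write P = (6, 29).
Double-and-add on 12 = (1100)₂. Start with P = (6, 29) for the leading 1-bit.
double: tangent at (6, 29): λ = (3·6² + 2)/(2·29) ≡ 17/27. 27⁻¹ ≡ 23 (mod 31), so λ ≡ 17·23 ≡ 19.
  x = λ² - 6 - 6 = 361 - 12 ≡ 8; y = λ·(6 - 8) - 29 ≡ 26. → (8, 26)
add P: (8, 26) + (6, 29). λ = (29 - 26)/(6 - 8) ≡ 3/29 mod 31. 29⁻¹ ≡ 15 (mod 31), so λ ≡ 14.
  x = λ² - 8 - 6 = 196 - 14 ≡ 27; y = λ·(8 - 27) - 26 ≡ 18. → (27, 18)
double: tangent at (27, 18): λ = (3·27² + 2)/(2·18) ≡ 19/5. 5⁻¹ ≡ 25 (mod 31) since 5·25 = 125 ≡ 1, so λ ≡ 19·25 ≡ 10.
  x = λ² - 27 - 27 = 100 - 54 ≡ 15; y = λ·(27 - 15) - 18 ≡ 9. → (15, 9)
double: tangent at (15, 9): λ = (3·15² + 2)/(2·9) ≡ 26/18. 18⁻¹ ≡ 19 (mod 31) since 18·19 = 342 ≡ 1, so λ ≡ 26·19 ≡ 29.
  x = λ² - 15 - 15 = 841 - 30 ≡ 5; y = λ·(15 - 5) - 9 ≡ 2. → (5, 2)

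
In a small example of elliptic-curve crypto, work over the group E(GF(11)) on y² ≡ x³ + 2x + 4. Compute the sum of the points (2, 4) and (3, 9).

(2, 4) + (3, 9). λ = (9 - 4)/(3 - 2) ≡ 5/1 mod 11. 1⁻¹ ≡ 1 (mod 11) since 1·1 = 1 ≡ 1, so λ ≡ 5.
  x = λ² - 2 - 3 = 25 - 5 ≡ 9; y = λ·(2 - 9) - 4 ≡ 5. → (9, 5)

(9, 5)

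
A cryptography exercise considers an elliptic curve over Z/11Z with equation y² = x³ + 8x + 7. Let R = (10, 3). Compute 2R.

tangent at (10, 3): λ = (3·10² + 8)/(2·3) ≡ 0/6. 6⁻¹ ≡ 2 (mod 11), so λ ≡ 0·2 ≡ 0.
  x = λ² - 10 - 10 = 0 - 20 ≡ 2; y = λ·(10 - 2) - 3 ≡ 8. → (2, 8)

(2, 8)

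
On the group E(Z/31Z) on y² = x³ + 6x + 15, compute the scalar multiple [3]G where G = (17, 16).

Repeated addition: build up to 3G.
2G: tangent at (17, 16): λ = (3·17² + 6)/(2·16) ≡ 5/1. 1⁻¹ ≡ 1 (mod 31) since 1·1 = 1 ≡ 1, so λ ≡ 5·1 ≡ 5.
  x = λ² - 17 - 17 = 25 - 34 ≡ 22; y = λ·(17 - 22) - 16 ≡ 21. → (22, 21)
3G: (22, 21) + (17, 16). λ = (16 - 21)/(17 - 22) ≡ 26/26 mod 31. 26⁻¹ ≡ 6 (mod 31), so λ ≡ 1.
  x = λ² - 22 - 17 = 1 - 39 ≡ 24; y = λ·(22 - 24) - 21 ≡ 8. → (24, 8)

(24, 8)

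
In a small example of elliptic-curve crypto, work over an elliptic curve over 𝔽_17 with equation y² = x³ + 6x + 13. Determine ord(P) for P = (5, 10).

3

2P: tangent at (5, 10): λ = (3·5² + 6)/(2·10) ≡ 13/3. 3⁻¹ ≡ 6 (mod 17), so λ ≡ 13·6 ≡ 10.
  x = λ² - 5 - 5 = 100 - 10 ≡ 5; y = λ·(5 - 5) - 10 ≡ 7. → (5, 7)
3P: (5, 7) + (5, 10): same x and y₁ ≡ -y₂, so the sum is O.
3P = O, so the order is 3.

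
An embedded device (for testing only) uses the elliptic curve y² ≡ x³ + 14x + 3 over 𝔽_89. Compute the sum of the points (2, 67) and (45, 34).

(81, 64)

(2, 67) + (45, 34). λ = (34 - 67)/(45 - 2) ≡ 56/43 mod 89. 43⁻¹ ≡ 29 (mod 89) since 43·29 = 1247 ≡ 1, so λ ≡ 22.
  x = λ² - 2 - 45 = 484 - 47 ≡ 81; y = λ·(2 - 81) - 67 ≡ 64. → (81, 64)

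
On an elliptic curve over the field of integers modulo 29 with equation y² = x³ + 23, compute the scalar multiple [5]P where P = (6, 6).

(21, 27)

Double-and-add on 5 = (101)₂. Start with P = (6, 6) for the leading 1-bit.
double: tangent at (6, 6): λ = (3·6² + 0)/(2·6) ≡ 21/12. 12⁻¹ ≡ 17 (mod 29) since 12·17 = 204 ≡ 1, so λ ≡ 21·17 ≡ 9.
  x = λ² - 6 - 6 = 81 - 12 ≡ 11; y = λ·(6 - 11) - 6 ≡ 7. → (11, 7)
double: tangent at (11, 7): λ = (3·11² + 0)/(2·7) ≡ 15/14. 14⁻¹ ≡ 27 (mod 29), so λ ≡ 15·27 ≡ 28.
  x = λ² - 11 - 11 = 784 - 22 ≡ 8; y = λ·(11 - 8) - 7 ≡ 19. → (8, 19)
add P: (8, 19) + (6, 6). λ = (6 - 19)/(6 - 8) ≡ 16/27 mod 29. 27⁻¹ ≡ 14 (mod 29) since 27·14 = 378 ≡ 1, so λ ≡ 21.
  x = λ² - 8 - 6 = 441 - 14 ≡ 21; y = λ·(8 - 21) - 19 ≡ 27. → (21, 27)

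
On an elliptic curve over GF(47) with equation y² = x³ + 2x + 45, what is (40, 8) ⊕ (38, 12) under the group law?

(20, 46)

(40, 8) + (38, 12). λ = (12 - 8)/(38 - 40) ≡ 4/45 mod 47. 45⁻¹ ≡ 23 (mod 47), so λ ≡ 45.
  x = λ² - 40 - 38 = 2025 - 78 ≡ 20; y = λ·(40 - 20) - 8 ≡ 46. → (20, 46)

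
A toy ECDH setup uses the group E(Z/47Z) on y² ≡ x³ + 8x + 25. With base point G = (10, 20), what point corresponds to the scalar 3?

(33, 41)

Repeated addition: build up to 3G.
2G: tangent at (10, 20): λ = (3·10² + 8)/(2·20) ≡ 26/40. 40⁻¹ ≡ 20 (mod 47) since 40·20 = 800 ≡ 1, so λ ≡ 26·20 ≡ 3.
  x = λ² - 10 - 10 = 9 - 20 ≡ 36; y = λ·(10 - 36) - 20 ≡ 43. → (36, 43)
3G: (36, 43) + (10, 20). λ = (20 - 43)/(10 - 36) ≡ 24/21 mod 47. 21⁻¹ ≡ 9 (mod 47) since 21·9 = 189 ≡ 1, so λ ≡ 28.
  x = λ² - 36 - 10 = 784 - 46 ≡ 33; y = λ·(36 - 33) - 43 ≡ 41. → (33, 41)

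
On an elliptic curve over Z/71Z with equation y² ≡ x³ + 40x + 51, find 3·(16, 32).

(52, 61)

Write G = (16, 32).
Repeated addition: build up to 3G.
2G: tangent at (16, 32): λ = (3·16² + 40)/(2·32) ≡ 27/64. 64⁻¹ ≡ 10 (mod 71), so λ ≡ 27·10 ≡ 57.
  x = λ² - 16 - 16 = 3249 - 32 ≡ 22; y = λ·(16 - 22) - 32 ≡ 52. → (22, 52)
3G: (22, 52) + (16, 32). λ = (32 - 52)/(16 - 22) ≡ 51/65 mod 71. 65⁻¹ ≡ 59 (mod 71) since 65·59 = 3835 ≡ 1, so λ ≡ 27.
  x = λ² - 22 - 16 = 729 - 38 ≡ 52; y = λ·(22 - 52) - 52 ≡ 61. → (52, 61)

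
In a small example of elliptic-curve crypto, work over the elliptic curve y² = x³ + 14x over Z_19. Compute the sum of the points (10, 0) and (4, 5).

(2, 6)

(10, 0) + (4, 5). λ = (5 - 0)/(4 - 10) ≡ 5/13 mod 19. 13⁻¹ ≡ 3 (mod 19), so λ ≡ 15.
  x = λ² - 10 - 4 = 225 - 14 ≡ 2; y = λ·(10 - 2) - 0 ≡ 6. → (2, 6)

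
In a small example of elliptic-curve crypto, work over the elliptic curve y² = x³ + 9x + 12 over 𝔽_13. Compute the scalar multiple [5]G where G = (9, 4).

(9, 9)

Double-and-add on 5 = (101)₂. Start with G = (9, 4) for the leading 1-bit.
double: tangent at (9, 4): λ = (3·9² + 9)/(2·4) ≡ 5/8. 8⁻¹ ≡ 5 (mod 13), so λ ≡ 5·5 ≡ 12.
  x = λ² - 9 - 9 = 144 - 18 ≡ 9; y = λ·(9 - 9) - 4 ≡ 9. → (9, 9)
double: tangent at (9, 9): λ = (3·9² + 9)/(2·9) ≡ 5/5. 5⁻¹ ≡ 8 (mod 13) since 5·8 = 40 ≡ 1, so λ ≡ 5·8 ≡ 1.
  x = λ² - 9 - 9 = 1 - 18 ≡ 9; y = λ·(9 - 9) - 9 ≡ 4. → (9, 4)
add G: tangent at (9, 4): λ = (3·9² + 9)/(2·4) ≡ 5/8. 8⁻¹ ≡ 5 (mod 13) since 8·5 = 40 ≡ 1, so λ ≡ 5·5 ≡ 12.
  x = λ² - 9 - 9 = 144 - 18 ≡ 9; y = λ·(9 - 9) - 4 ≡ 9. → (9, 9)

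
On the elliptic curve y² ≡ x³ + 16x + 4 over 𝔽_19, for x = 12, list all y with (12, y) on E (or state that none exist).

9, 10

x³ + 16x + 4 = 1924 ≡ 5 (mod 19).
Square roots of 5 mod 19: 9 and 10 (since 9² = 81 ≡ 5).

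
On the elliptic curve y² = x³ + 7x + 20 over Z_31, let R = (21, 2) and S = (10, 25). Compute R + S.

(20, 10)

(21, 2) + (10, 25). λ = (25 - 2)/(10 - 21) ≡ 23/20 mod 31. 20⁻¹ ≡ 14 (mod 31) since 20·14 = 280 ≡ 1, so λ ≡ 12.
  x = λ² - 21 - 10 = 144 - 31 ≡ 20; y = λ·(21 - 20) - 2 ≡ 10. → (20, 10)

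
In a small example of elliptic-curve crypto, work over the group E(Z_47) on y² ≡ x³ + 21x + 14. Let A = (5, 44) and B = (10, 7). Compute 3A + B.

(24, 17)

First 3A:
Repeated addition: build up to 3A.
2A: tangent at (5, 44): λ = (3·5² + 21)/(2·44) ≡ 2/41. 41⁻¹ ≡ 39 (mod 47) since 41·39 = 1599 ≡ 1, so λ ≡ 2·39 ≡ 31.
  x = λ² - 5 - 5 = 961 - 10 ≡ 11; y = λ·(5 - 11) - 44 ≡ 5. → (11, 5)
3A: (11, 5) + (5, 44). λ = (44 - 5)/(5 - 11) ≡ 39/41 mod 47. 41⁻¹ ≡ 39 (mod 47), so λ ≡ 17.
  x = λ² - 11 - 5 = 289 - 16 ≡ 38; y = λ·(11 - 38) - 5 ≡ 6. → (38, 6)
3A = (38, 6).
Finally 3A + B:
(38, 6) + (10, 7). λ = (7 - 6)/(10 - 38) ≡ 1/19 mod 47. 19⁻¹ ≡ 5 (mod 47) since 19·5 = 95 ≡ 1, so λ ≡ 5.
  x = λ² - 38 - 10 = 25 - 48 ≡ 24; y = λ·(38 - 24) - 6 ≡ 17. → (24, 17)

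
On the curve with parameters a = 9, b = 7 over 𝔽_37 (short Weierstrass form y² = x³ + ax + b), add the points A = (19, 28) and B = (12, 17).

(19, 28) + (12, 17). λ = (17 - 28)/(12 - 19) ≡ 26/30 mod 37. 30⁻¹ ≡ 21 (mod 37), so λ ≡ 28.
  x = λ² - 19 - 12 = 784 - 31 ≡ 13; y = λ·(19 - 13) - 28 ≡ 29. → (13, 29)

(13, 29)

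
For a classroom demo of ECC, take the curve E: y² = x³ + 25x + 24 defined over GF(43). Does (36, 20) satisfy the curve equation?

no

y² = 20² ≡ 13; x³ + 25x + 24 = 47580 ≡ 22 (mod 43). 13 ≠ 22.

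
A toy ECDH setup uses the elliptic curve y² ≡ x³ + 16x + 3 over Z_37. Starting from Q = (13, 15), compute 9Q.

(12, 31)

Double-and-add on 9 = (1001)₂. Start with Q = (13, 15) for the leading 1-bit.
double: tangent at (13, 15): λ = (3·13² + 16)/(2·15) ≡ 5/30. 30⁻¹ ≡ 21 (mod 37), so λ ≡ 5·21 ≡ 31.
  x = λ² - 13 - 13 = 961 - 26 ≡ 10; y = λ·(13 - 10) - 15 ≡ 4. → (10, 4)
double: tangent at (10, 4): λ = (3·10² + 16)/(2·4) ≡ 20/8. 8⁻¹ ≡ 14 (mod 37) since 8·14 = 112 ≡ 1, so λ ≡ 20·14 ≡ 21.
  x = λ² - 10 - 10 = 441 - 20 ≡ 14; y = λ·(10 - 14) - 4 ≡ 23. → (14, 23)
double: tangent at (14, 23): λ = (3·14² + 16)/(2·23) ≡ 12/9. 9⁻¹ ≡ 33 (mod 37), so λ ≡ 12·33 ≡ 26.
  x = λ² - 14 - 14 = 676 - 28 ≡ 19; y = λ·(14 - 19) - 23 ≡ 32. → (19, 32)
add Q: (19, 32) + (13, 15). λ = (15 - 32)/(13 - 19) ≡ 20/31 mod 37. 31⁻¹ ≡ 6 (mod 37) since 31·6 = 186 ≡ 1, so λ ≡ 9.
  x = λ² - 19 - 13 = 81 - 32 ≡ 12; y = λ·(19 - 12) - 32 ≡ 31. → (12, 31)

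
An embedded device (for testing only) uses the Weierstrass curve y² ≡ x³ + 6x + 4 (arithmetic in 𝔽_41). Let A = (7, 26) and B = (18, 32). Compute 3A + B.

(6, 25)

First 3A:
Repeated addition: build up to 3A.
2A: tangent at (7, 26): λ = (3·7² + 6)/(2·26) ≡ 30/11. 11⁻¹ ≡ 15 (mod 41), so λ ≡ 30·15 ≡ 40.
  x = λ² - 7 - 7 = 1600 - 14 ≡ 28; y = λ·(7 - 28) - 26 ≡ 36. → (28, 36)
3A: (28, 36) + (7, 26). λ = (26 - 36)/(7 - 28) ≡ 31/20 mod 41. 20⁻¹ ≡ 39 (mod 41) since 20·39 = 780 ≡ 1, so λ ≡ 20.
  x = λ² - 28 - 7 = 400 - 35 ≡ 37; y = λ·(28 - 37) - 36 ≡ 30. → (37, 30)
3A = (37, 30).
Finally 3A + B:
(37, 30) + (18, 32). λ = (32 - 30)/(18 - 37) ≡ 2/22 mod 41. 22⁻¹ ≡ 28 (mod 41), so λ ≡ 15.
  x = λ² - 37 - 18 = 225 - 55 ≡ 6; y = λ·(37 - 6) - 30 ≡ 25. → (6, 25)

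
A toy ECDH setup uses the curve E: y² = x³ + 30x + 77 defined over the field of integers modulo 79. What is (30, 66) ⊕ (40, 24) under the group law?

(30, 66) + (40, 24). λ = (24 - 66)/(40 - 30) ≡ 37/10 mod 79. 10⁻¹ ≡ 8 (mod 79), so λ ≡ 59.
  x = λ² - 30 - 40 = 3481 - 70 ≡ 14; y = λ·(30 - 14) - 66 ≡ 9. → (14, 9)

(14, 9)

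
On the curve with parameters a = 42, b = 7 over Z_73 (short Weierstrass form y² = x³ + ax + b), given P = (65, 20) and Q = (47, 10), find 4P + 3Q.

(71, 39)

First 4P:
Double-and-add on 4 = (100)₂. Start with P = (65, 20) for the leading 1-bit.
double: tangent at (65, 20): λ = (3·65² + 42)/(2·20) ≡ 15/40. 40⁻¹ ≡ 42 (mod 73), so λ ≡ 15·42 ≡ 46.
  x = λ² - 65 - 65 = 2116 - 130 ≡ 15; y = λ·(65 - 15) - 20 ≡ 17. → (15, 17)
double: tangent at (15, 17): λ = (3·15² + 42)/(2·17) ≡ 60/34. 34⁻¹ ≡ 58 (mod 73) since 34·58 = 1972 ≡ 1, so λ ≡ 60·58 ≡ 49.
  x = λ² - 15 - 15 = 2401 - 30 ≡ 35; y = λ·(15 - 35) - 17 ≡ 25. → (35, 25)
4P = (35, 25).
Next 3Q:
Repeated addition: build up to 3Q.
2Q: tangent at (47, 10): λ = (3·47² + 42)/(2·10) ≡ 26/20. 20⁻¹ ≡ 11 (mod 73), so λ ≡ 26·11 ≡ 67.
  x = λ² - 47 - 47 = 4489 - 94 ≡ 15; y = λ·(47 - 15) - 10 ≡ 17. → (15, 17)
3Q: (15, 17) + (47, 10). λ = (10 - 17)/(47 - 15) ≡ 66/32 mod 73. 32⁻¹ ≡ 16 (mod 73) since 32·16 = 512 ≡ 1, so λ ≡ 34.
  x = λ² - 15 - 47 = 1156 - 62 ≡ 72; y = λ·(15 - 72) - 17 ≡ 16. → (72, 16)
3Q = (72, 16).
Finally 4P + 3Q:
(35, 25) + (72, 16). λ = (16 - 25)/(72 - 35) ≡ 64/37 mod 73. 37⁻¹ ≡ 2 (mod 73), so λ ≡ 55.
  x = λ² - 35 - 72 = 3025 - 107 ≡ 71; y = λ·(35 - 71) - 25 ≡ 39. → (71, 39)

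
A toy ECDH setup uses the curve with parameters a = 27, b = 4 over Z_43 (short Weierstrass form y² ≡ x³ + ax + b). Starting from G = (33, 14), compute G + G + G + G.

Double-and-add on 4 = (100)₂. Start with G = (33, 14) for the leading 1-bit.
double: tangent at (33, 14): λ = (3·33² + 27)/(2·14) ≡ 26/28. 28⁻¹ ≡ 20 (mod 43), so λ ≡ 26·20 ≡ 4.
  x = λ² - 33 - 33 = 16 - 66 ≡ 36; y = λ·(33 - 36) - 14 ≡ 17. → (36, 17)
double: tangent at (36, 17): λ = (3·36² + 27)/(2·17) ≡ 2/34. 34⁻¹ ≡ 19 (mod 43), so λ ≡ 2·19 ≡ 38.
  x = λ² - 36 - 36 = 1444 - 72 ≡ 39; y = λ·(36 - 39) - 17 ≡ 41. → (39, 41)

(39, 41)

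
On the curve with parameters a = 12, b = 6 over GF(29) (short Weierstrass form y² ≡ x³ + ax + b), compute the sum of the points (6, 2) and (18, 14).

(6, 27)

(6, 2) + (18, 14). λ = (14 - 2)/(18 - 6) ≡ 12/12 mod 29. 12⁻¹ ≡ 17 (mod 29) since 12·17 = 204 ≡ 1, so λ ≡ 1.
  x = λ² - 6 - 18 = 1 - 24 ≡ 6; y = λ·(6 - 6) - 2 ≡ 27. → (6, 27)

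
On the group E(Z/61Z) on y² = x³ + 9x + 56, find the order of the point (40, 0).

2P: (40, 0) + (40, 0): same x and y₁ ≡ -y₂, so the sum is ∞.
2P = ∞, so the order is 2.

2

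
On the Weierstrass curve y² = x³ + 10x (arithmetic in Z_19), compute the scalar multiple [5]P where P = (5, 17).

(16, 0)

Repeated addition: build up to 5P.
2P: tangent at (5, 17): λ = (3·5² + 10)/(2·17) ≡ 9/15. 15⁻¹ ≡ 14 (mod 19), so λ ≡ 9·14 ≡ 12.
  x = λ² - 5 - 5 = 144 - 10 ≡ 1; y = λ·(5 - 1) - 17 ≡ 12. → (1, 12)
3P: (1, 12) + (5, 17). λ = (17 - 12)/(5 - 1) ≡ 5/4 mod 19. 4⁻¹ ≡ 5 (mod 19), so λ ≡ 6.
  x = λ² - 1 - 5 = 36 - 6 ≡ 11; y = λ·(1 - 11) - 12 ≡ 4. → (11, 4)
4P: (11, 4) + (5, 17). λ = (17 - 4)/(5 - 11) ≡ 13/13 mod 19. 13⁻¹ ≡ 3 (mod 19), so λ ≡ 1.
  x = λ² - 11 - 5 = 1 - 16 ≡ 4; y = λ·(11 - 4) - 4 ≡ 3. → (4, 3)
5P: (4, 3) + (5, 17). λ = (17 - 3)/(5 - 4) ≡ 14/1 mod 19. 1⁻¹ ≡ 1 (mod 19), so λ ≡ 14.
  x = λ² - 4 - 5 = 196 - 9 ≡ 16; y = λ·(4 - 16) - 3 ≡ 0. → (16, 0)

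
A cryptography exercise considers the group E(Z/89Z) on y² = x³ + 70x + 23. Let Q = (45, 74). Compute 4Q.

Repeated addition: build up to 4Q.
2Q: tangent at (45, 74): λ = (3·45² + 70)/(2·74) ≡ 4/59. 59⁻¹ ≡ 86 (mod 89), so λ ≡ 4·86 ≡ 77.
  x = λ² - 45 - 45 = 5929 - 90 ≡ 54; y = λ·(45 - 54) - 74 ≡ 34. → (54, 34)
3Q: (54, 34) + (45, 74). λ = (74 - 34)/(45 - 54) ≡ 40/80 mod 89. 80⁻¹ ≡ 79 (mod 89) since 80·79 = 6320 ≡ 1, so λ ≡ 45.
  x = λ² - 54 - 45 = 2025 - 99 ≡ 57; y = λ·(54 - 57) - 34 ≡ 9. → (57, 9)
4Q: (57, 9) + (45, 74). λ = (74 - 9)/(45 - 57) ≡ 65/77 mod 89. 77⁻¹ ≡ 37 (mod 89), so λ ≡ 2.
  x = λ² - 57 - 45 = 4 - 102 ≡ 80; y = λ·(57 - 80) - 9 ≡ 34. → (80, 34)

(80, 34)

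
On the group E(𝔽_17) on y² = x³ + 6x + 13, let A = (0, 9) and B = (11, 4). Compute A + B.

(0, 9) + (11, 4). λ = (4 - 9)/(11 - 0) ≡ 12/11 mod 17. 11⁻¹ ≡ 14 (mod 17) since 11·14 = 154 ≡ 1, so λ ≡ 15.
  x = λ² - 0 - 11 = 225 - 11 ≡ 10; y = λ·(0 - 10) - 9 ≡ 11. → (10, 11)

(10, 11)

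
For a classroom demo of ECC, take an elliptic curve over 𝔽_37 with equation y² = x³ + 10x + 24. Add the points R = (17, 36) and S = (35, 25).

(25, 10)

(17, 36) + (35, 25). λ = (25 - 36)/(35 - 17) ≡ 26/18 mod 37. 18⁻¹ ≡ 35 (mod 37), so λ ≡ 22.
  x = λ² - 17 - 35 = 484 - 52 ≡ 25; y = λ·(17 - 25) - 36 ≡ 10. → (25, 10)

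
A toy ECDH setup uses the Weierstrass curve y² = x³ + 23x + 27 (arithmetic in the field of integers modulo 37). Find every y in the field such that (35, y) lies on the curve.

11, 26

x³ + 23x + 27 = 43707 ≡ 10 (mod 37).
Square roots of 10 mod 37: 11 and 26 (since 11² = 121 ≡ 10).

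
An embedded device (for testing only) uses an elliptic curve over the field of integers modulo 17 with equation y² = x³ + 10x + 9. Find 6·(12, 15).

Write Q = (12, 15).
Double-and-add on 6 = (110)₂. Start with Q = (12, 15) for the leading 1-bit.
double: tangent at (12, 15): λ = (3·12² + 10)/(2·15) ≡ 0/13. 13⁻¹ ≡ 4 (mod 17) since 13·4 = 52 ≡ 1, so λ ≡ 0·4 ≡ 0.
  x = λ² - 12 - 12 = 0 - 24 ≡ 10; y = λ·(12 - 10) - 15 ≡ 2. → (10, 2)
add Q: (10, 2) + (12, 15). λ = (15 - 2)/(12 - 10) ≡ 13/2 mod 17. 2⁻¹ ≡ 9 (mod 17), so λ ≡ 15.
  x = λ² - 10 - 12 = 225 - 22 ≡ 16; y = λ·(10 - 16) - 2 ≡ 10. → (16, 10)
double: tangent at (16, 10): λ = (3·16² + 10)/(2·10) ≡ 13/3. 3⁻¹ ≡ 6 (mod 17), so λ ≡ 13·6 ≡ 10.
  x = λ² - 16 - 16 = 100 - 32 ≡ 0; y = λ·(16 - 0) - 10 ≡ 14. → (0, 14)

(0, 14)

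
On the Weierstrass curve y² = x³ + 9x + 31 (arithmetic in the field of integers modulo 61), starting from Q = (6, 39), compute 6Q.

(30, 20)

Repeated addition: build up to 6Q.
2Q: tangent at (6, 39): λ = (3·6² + 9)/(2·39) ≡ 56/17. 17⁻¹ ≡ 18 (mod 61), so λ ≡ 56·18 ≡ 32.
  x = λ² - 6 - 6 = 1024 - 12 ≡ 36; y = λ·(6 - 36) - 39 ≡ 38. → (36, 38)
3Q: (36, 38) + (6, 39). λ = (39 - 38)/(6 - 36) ≡ 1/31 mod 61. 31⁻¹ ≡ 2 (mod 61), so λ ≡ 2.
  x = λ² - 36 - 6 = 4 - 42 ≡ 23; y = λ·(36 - 23) - 38 ≡ 49. → (23, 49)
4Q: (23, 49) + (6, 39). λ = (39 - 49)/(6 - 23) ≡ 51/44 mod 61. 44⁻¹ ≡ 43 (mod 61), so λ ≡ 58.
  x = λ² - 23 - 6 = 3364 - 29 ≡ 41; y = λ·(23 - 41) - 49 ≡ 5. → (41, 5)
5Q: (41, 5) + (6, 39). λ = (39 - 5)/(6 - 41) ≡ 34/26 mod 61. 26⁻¹ ≡ 54 (mod 61) since 26·54 = 1404 ≡ 1, so λ ≡ 6.
  x = λ² - 41 - 6 = 36 - 47 ≡ 50; y = λ·(41 - 50) - 5 ≡ 2. → (50, 2)
6Q: (50, 2) + (6, 39). λ = (39 - 2)/(6 - 50) ≡ 37/17 mod 61. 17⁻¹ ≡ 18 (mod 61) since 17·18 = 306 ≡ 1, so λ ≡ 56.
  x = λ² - 50 - 6 = 3136 - 56 ≡ 30; y = λ·(50 - 30) - 2 ≡ 20. → (30, 20)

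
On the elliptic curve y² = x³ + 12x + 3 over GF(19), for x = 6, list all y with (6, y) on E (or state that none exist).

5, 14

x³ + 12x + 3 = 291 ≡ 6 (mod 19).
Square roots of 6 mod 19: 5 and 14 (since 5² = 25 ≡ 6).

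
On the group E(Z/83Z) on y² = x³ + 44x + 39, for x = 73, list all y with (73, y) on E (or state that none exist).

33, 50

x³ + 44x + 39 = 392268 ≡ 10 (mod 83).
Square roots of 10 mod 83: 33 and 50 (since 33² = 1089 ≡ 10).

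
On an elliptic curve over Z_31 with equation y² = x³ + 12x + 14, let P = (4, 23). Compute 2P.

(8, 23)

tangent at (4, 23): λ = (3·4² + 12)/(2·23) ≡ 29/15. 15⁻¹ ≡ 29 (mod 31), so λ ≡ 29·29 ≡ 4.
  x = λ² - 4 - 4 = 16 - 8 ≡ 8; y = λ·(4 - 8) - 23 ≡ 23. → (8, 23)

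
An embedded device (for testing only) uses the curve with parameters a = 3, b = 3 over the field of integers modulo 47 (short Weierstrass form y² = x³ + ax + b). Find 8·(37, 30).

(22, 46)

Write G = (37, 30).
Double-and-add on 8 = (1000)₂. Start with G = (37, 30) for the leading 1-bit.
double: tangent at (37, 30): λ = (3·37² + 3)/(2·30) ≡ 21/13. 13⁻¹ ≡ 29 (mod 47) since 13·29 = 377 ≡ 1, so λ ≡ 21·29 ≡ 45.
  x = λ² - 37 - 37 = 2025 - 74 ≡ 24; y = λ·(37 - 24) - 30 ≡ 38. → (24, 38)
double: tangent at (24, 38): λ = (3·24² + 3)/(2·38) ≡ 39/29. 29⁻¹ ≡ 13 (mod 47), so λ ≡ 39·13 ≡ 37.
  x = λ² - 24 - 24 = 1369 - 48 ≡ 5; y = λ·(24 - 5) - 38 ≡ 7. → (5, 7)
double: tangent at (5, 7): λ = (3·5² + 3)/(2·7) ≡ 31/14. 14⁻¹ ≡ 37 (mod 47), so λ ≡ 31·37 ≡ 19.
  x = λ² - 5 - 5 = 361 - 10 ≡ 22; y = λ·(5 - 22) - 7 ≡ 46. → (22, 46)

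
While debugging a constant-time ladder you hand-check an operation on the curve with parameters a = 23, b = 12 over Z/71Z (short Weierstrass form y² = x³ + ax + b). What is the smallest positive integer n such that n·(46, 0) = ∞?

2P: (46, 0) + (46, 0): same x and y₁ ≡ -y₂, so the sum is ∞.
2P = ∞, so the order is 2.

2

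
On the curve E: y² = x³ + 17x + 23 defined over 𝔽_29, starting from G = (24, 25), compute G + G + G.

(6, 14)

Repeated addition: build up to 3G.
2G: tangent at (24, 25): λ = (3·24² + 17)/(2·25) ≡ 5/21. 21⁻¹ ≡ 18 (mod 29) since 21·18 = 378 ≡ 1, so λ ≡ 5·18 ≡ 3.
  x = λ² - 24 - 24 = 9 - 48 ≡ 19; y = λ·(24 - 19) - 25 ≡ 19. → (19, 19)
3G: (19, 19) + (24, 25). λ = (25 - 19)/(24 - 19) ≡ 6/5 mod 29. 5⁻¹ ≡ 6 (mod 29), so λ ≡ 7.
  x = λ² - 19 - 24 = 49 - 43 ≡ 6; y = λ·(19 - 6) - 19 ≡ 14. → (6, 14)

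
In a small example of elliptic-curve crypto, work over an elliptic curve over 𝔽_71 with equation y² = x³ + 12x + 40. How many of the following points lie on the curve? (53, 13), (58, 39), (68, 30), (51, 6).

(53, 13): 13² ≡ 27, rhs ≡ 27 → on.
(58, 39): 39² ≡ 30, rhs ≡ 30 → on.
(68, 30): 30² ≡ 48, rhs ≡ 48 → on.
(51, 6): 6² ≡ 36, rhs ≡ 36 → on.

4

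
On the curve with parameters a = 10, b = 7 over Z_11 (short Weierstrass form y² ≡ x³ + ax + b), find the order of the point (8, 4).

9

2P: tangent at (8, 4): λ = (3·8² + 10)/(2·4) ≡ 4/8. 8⁻¹ ≡ 7 (mod 11) since 8·7 = 56 ≡ 1, so λ ≡ 4·7 ≡ 6.
  x = λ² - 8 - 8 = 36 - 16 ≡ 9; y = λ·(8 - 9) - 4 ≡ 1. → (9, 1)
3P: (9, 1) + (8, 4). λ = (4 - 1)/(8 - 9) ≡ 3/10 mod 11. 10⁻¹ ≡ 10 (mod 11), so λ ≡ 8.
  x = λ² - 9 - 8 = 64 - 17 ≡ 3; y = λ·(9 - 3) - 1 ≡ 3. → (3, 3)
4P: (3, 3) + (8, 4). λ = (4 - 3)/(8 - 3) ≡ 1/5 mod 11. 5⁻¹ ≡ 9 (mod 11) since 5·9 = 45 ≡ 1, so λ ≡ 9.
  x = λ² - 3 - 8 = 81 - 11 ≡ 4; y = λ·(3 - 4) - 3 ≡ 10. → (4, 10)
5P: (4, 10) + (8, 4). λ = (4 - 10)/(8 - 4) ≡ 5/4 mod 11. 4⁻¹ ≡ 3 (mod 11), so λ ≡ 4.
  x = λ² - 4 - 8 = 16 - 12 ≡ 4; y = λ·(4 - 4) - 10 ≡ 1. → (4, 1)
6P: (4, 1) + (8, 4). λ = (4 - 1)/(8 - 4) ≡ 3/4 mod 11. 4⁻¹ ≡ 3 (mod 11) since 4·3 = 12 ≡ 1, so λ ≡ 9.
  x = λ² - 4 - 8 = 81 - 12 ≡ 3; y = λ·(4 - 3) - 1 ≡ 8. → (3, 8)
7P: (3, 8) + (8, 4). λ = (4 - 8)/(8 - 3) ≡ 7/5 mod 11. 5⁻¹ ≡ 9 (mod 11), so λ ≡ 8.
  x = λ² - 3 - 8 = 64 - 11 ≡ 9; y = λ·(3 - 9) - 8 ≡ 10. → (9, 10)
8P: (9, 10) + (8, 4). λ = (4 - 10)/(8 - 9) ≡ 5/10 mod 11. 10⁻¹ ≡ 10 (mod 11), so λ ≡ 6.
  x = λ² - 9 - 8 = 36 - 17 ≡ 8; y = λ·(9 - 8) - 10 ≡ 7. → (8, 7)
9P: (8, 7) + (8, 4): same x and y₁ ≡ -y₂, so the sum is O.
9P = O, so the order is 9.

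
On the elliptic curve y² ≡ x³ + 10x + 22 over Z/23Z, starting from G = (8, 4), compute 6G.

(18, 10)

Double-and-add on 6 = (110)₂. Start with G = (8, 4) for the leading 1-bit.
double: tangent at (8, 4): λ = (3·8² + 10)/(2·4) ≡ 18/8. 8⁻¹ ≡ 3 (mod 23) since 8·3 = 24 ≡ 1, so λ ≡ 18·3 ≡ 8.
  x = λ² - 8 - 8 = 64 - 16 ≡ 2; y = λ·(8 - 2) - 4 ≡ 21. → (2, 21)
add G: (2, 21) + (8, 4). λ = (4 - 21)/(8 - 2) ≡ 6/6 mod 23. 6⁻¹ ≡ 4 (mod 23), so λ ≡ 1.
  x = λ² - 2 - 8 = 1 - 10 ≡ 14; y = λ·(2 - 14) - 21 ≡ 13. → (14, 13)
double: tangent at (14, 13): λ = (3·14² + 10)/(2·13) ≡ 0/3. 3⁻¹ ≡ 8 (mod 23), so λ ≡ 0·8 ≡ 0.
  x = λ² - 14 - 14 = 0 - 28 ≡ 18; y = λ·(14 - 18) - 13 ≡ 10. → (18, 10)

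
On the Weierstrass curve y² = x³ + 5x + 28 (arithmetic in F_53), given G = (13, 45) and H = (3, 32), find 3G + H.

(3, 21)

First 3G:
Repeated addition: build up to 3G.
2G: tangent at (13, 45): λ = (3·13² + 5)/(2·45) ≡ 35/37. 37⁻¹ ≡ 43 (mod 53) since 37·43 = 1591 ≡ 1, so λ ≡ 35·43 ≡ 21.
  x = λ² - 13 - 13 = 441 - 26 ≡ 44; y = λ·(13 - 44) - 45 ≡ 46. → (44, 46)
3G: (44, 46) + (13, 45). λ = (45 - 46)/(13 - 44) ≡ 52/22 mod 53. 22⁻¹ ≡ 41 (mod 53) since 22·41 = 902 ≡ 1, so λ ≡ 12.
  x = λ² - 44 - 13 = 144 - 57 ≡ 34; y = λ·(44 - 34) - 46 ≡ 21. → (34, 21)
3G = (34, 21).
Finally 3G + H:
(34, 21) + (3, 32). λ = (32 - 21)/(3 - 34) ≡ 11/22 mod 53. 22⁻¹ ≡ 41 (mod 53), so λ ≡ 27.
  x = λ² - 34 - 3 = 729 - 37 ≡ 3; y = λ·(34 - 3) - 21 ≡ 21. → (3, 21)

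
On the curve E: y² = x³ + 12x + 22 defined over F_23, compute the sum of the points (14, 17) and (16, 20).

(1, 14)

(14, 17) + (16, 20). λ = (20 - 17)/(16 - 14) ≡ 3/2 mod 23. 2⁻¹ ≡ 12 (mod 23), so λ ≡ 13.
  x = λ² - 14 - 16 = 169 - 30 ≡ 1; y = λ·(14 - 1) - 17 ≡ 14. → (1, 14)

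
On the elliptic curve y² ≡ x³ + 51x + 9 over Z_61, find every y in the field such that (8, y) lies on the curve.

x³ + 51x + 9 = 929 ≡ 14 (mod 61).
Square roots of 14 mod 61: 21 and 40 (since 21² = 441 ≡ 14).

21, 40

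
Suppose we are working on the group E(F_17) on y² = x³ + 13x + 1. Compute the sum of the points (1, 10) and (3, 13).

(1, 10) + (3, 13). λ = (13 - 10)/(3 - 1) ≡ 3/2 mod 17. 2⁻¹ ≡ 9 (mod 17), so λ ≡ 10.
  x = λ² - 1 - 3 = 100 - 4 ≡ 11; y = λ·(1 - 11) - 10 ≡ 9. → (11, 9)

(11, 9)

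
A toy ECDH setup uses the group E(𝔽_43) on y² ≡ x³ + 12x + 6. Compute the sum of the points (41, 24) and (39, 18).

(41, 24) + (39, 18). λ = (18 - 24)/(39 - 41) ≡ 37/41 mod 43. 41⁻¹ ≡ 21 (mod 43), so λ ≡ 3.
  x = λ² - 41 - 39 = 9 - 80 ≡ 15; y = λ·(41 - 15) - 24 ≡ 11. → (15, 11)

(15, 11)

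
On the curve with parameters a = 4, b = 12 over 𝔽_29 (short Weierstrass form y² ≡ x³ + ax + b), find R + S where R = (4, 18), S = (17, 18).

(4, 18) + (17, 18). λ = (18 - 18)/(17 - 4) ≡ 0/13 mod 29. 13⁻¹ ≡ 9 (mod 29), so λ ≡ 0.
  x = λ² - 4 - 17 = 0 - 21 ≡ 8; y = λ·(4 - 8) - 18 ≡ 11. → (8, 11)

(8, 11)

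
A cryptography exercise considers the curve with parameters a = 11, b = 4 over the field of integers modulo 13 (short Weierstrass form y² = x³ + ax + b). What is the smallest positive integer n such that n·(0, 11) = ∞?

2P: tangent at (0, 11): λ = (3·0² + 11)/(2·11) ≡ 11/9. 9⁻¹ ≡ 3 (mod 13), so λ ≡ 11·3 ≡ 7.
  x = λ² - 0 - 0 = 49 - 0 ≡ 10; y = λ·(0 - 10) - 11 ≡ 10. → (10, 10)
3P: (10, 10) + (0, 11). λ = (11 - 10)/(0 - 10) ≡ 1/3 mod 13. 3⁻¹ ≡ 9 (mod 13), so λ ≡ 9.
  x = λ² - 10 - 0 = 81 - 10 ≡ 6; y = λ·(10 - 6) - 10 ≡ 0. → (6, 0)
4P: (6, 0) + (0, 11). λ = (11 - 0)/(0 - 6) ≡ 11/7 mod 13. 7⁻¹ ≡ 2 (mod 13), so λ ≡ 9.
  x = λ² - 6 - 0 = 81 - 6 ≡ 10; y = λ·(6 - 10) - 0 ≡ 3. → (10, 3)
5P: (10, 3) + (0, 11). λ = (11 - 3)/(0 - 10) ≡ 8/3 mod 13. 3⁻¹ ≡ 9 (mod 13), so λ ≡ 7.
  x = λ² - 10 - 0 = 49 - 10 ≡ 0; y = λ·(10 - 0) - 3 ≡ 2. → (0, 2)
6P: (0, 2) + (0, 11): same x and y₁ ≡ -y₂, so the sum is ∞.
6P = ∞, so the order is 6.

6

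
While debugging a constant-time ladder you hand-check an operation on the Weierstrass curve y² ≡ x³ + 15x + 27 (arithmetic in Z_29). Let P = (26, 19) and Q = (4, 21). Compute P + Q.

(5, 16)

(26, 19) + (4, 21). λ = (21 - 19)/(4 - 26) ≡ 2/7 mod 29. 7⁻¹ ≡ 25 (mod 29), so λ ≡ 21.
  x = λ² - 26 - 4 = 441 - 30 ≡ 5; y = λ·(26 - 5) - 19 ≡ 16. → (5, 16)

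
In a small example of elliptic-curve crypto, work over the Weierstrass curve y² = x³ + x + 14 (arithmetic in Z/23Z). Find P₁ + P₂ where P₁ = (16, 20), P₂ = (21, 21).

(21, 2)

(16, 20) + (21, 21). λ = (21 - 20)/(21 - 16) ≡ 1/5 mod 23. 5⁻¹ ≡ 14 (mod 23) since 5·14 = 70 ≡ 1, so λ ≡ 14.
  x = λ² - 16 - 21 = 196 - 37 ≡ 21; y = λ·(16 - 21) - 20 ≡ 2. → (21, 2)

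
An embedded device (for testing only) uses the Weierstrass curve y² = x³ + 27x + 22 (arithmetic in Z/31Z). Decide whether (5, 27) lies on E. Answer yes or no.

y² = 27² ≡ 16; x³ + 27x + 22 = 282 ≡ 3 (mod 31). 16 ≠ 3.

no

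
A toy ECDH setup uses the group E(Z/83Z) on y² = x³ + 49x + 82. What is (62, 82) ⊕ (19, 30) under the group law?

(62, 82) + (19, 30). λ = (30 - 82)/(19 - 62) ≡ 31/40 mod 83. 40⁻¹ ≡ 27 (mod 83), so λ ≡ 7.
  x = λ² - 62 - 19 = 49 - 81 ≡ 51; y = λ·(62 - 51) - 82 ≡ 78. → (51, 78)

(51, 78)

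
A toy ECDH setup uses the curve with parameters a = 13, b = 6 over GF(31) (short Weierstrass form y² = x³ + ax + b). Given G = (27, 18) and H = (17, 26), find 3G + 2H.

First 3G:
Repeated addition: build up to 3G.
2G: tangent at (27, 18): λ = (3·27² + 13)/(2·18) ≡ 30/5. 5⁻¹ ≡ 25 (mod 31) since 5·25 = 125 ≡ 1, so λ ≡ 30·25 ≡ 6.
  x = λ² - 27 - 27 = 36 - 54 ≡ 13; y = λ·(27 - 13) - 18 ≡ 4. → (13, 4)
3G: (13, 4) + (27, 18). λ = (18 - 4)/(27 - 13) ≡ 14/14 mod 31. 14⁻¹ ≡ 20 (mod 31) since 14·20 = 280 ≡ 1, so λ ≡ 1.
  x = λ² - 13 - 27 = 1 - 40 ≡ 23; y = λ·(13 - 23) - 4 ≡ 17. → (23, 17)
3G = (23, 17).
Next 2H:
Repeated addition: build up to 2H.
2H: tangent at (17, 26): λ = (3·17² + 13)/(2·26) ≡ 12/21. 21⁻¹ ≡ 3 (mod 31) since 21·3 = 63 ≡ 1, so λ ≡ 12·3 ≡ 5.
  x = λ² - 17 - 17 = 25 - 34 ≡ 22; y = λ·(17 - 22) - 26 ≡ 11. → (22, 11)
2H = (22, 11).
Finally 3G + 2H:
(23, 17) + (22, 11). λ = (11 - 17)/(22 - 23) ≡ 25/30 mod 31. 30⁻¹ ≡ 30 (mod 31), so λ ≡ 6.
  x = λ² - 23 - 22 = 36 - 45 ≡ 22; y = λ·(23 - 22) - 17 ≡ 20. → (22, 20)

(22, 20)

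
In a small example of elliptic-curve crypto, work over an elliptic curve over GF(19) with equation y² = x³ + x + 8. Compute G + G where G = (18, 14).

tangent at (18, 14): λ = (3·18² + 1)/(2·14) ≡ 4/9. 9⁻¹ ≡ 17 (mod 19) since 9·17 = 153 ≡ 1, so λ ≡ 4·17 ≡ 11.
  x = λ² - 18 - 18 = 121 - 36 ≡ 9; y = λ·(18 - 9) - 14 ≡ 9. → (9, 9)

(9, 9)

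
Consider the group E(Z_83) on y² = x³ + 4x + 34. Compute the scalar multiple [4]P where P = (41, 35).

Double-and-add on 4 = (100)₂. Start with P = (41, 35) for the leading 1-bit.
double: tangent at (41, 35): λ = (3·41² + 4)/(2·35) ≡ 67/70. 70⁻¹ ≡ 51 (mod 83), so λ ≡ 67·51 ≡ 14.
  x = λ² - 41 - 41 = 196 - 82 ≡ 31; y = λ·(41 - 31) - 35 ≡ 22. → (31, 22)
double: tangent at (31, 22): λ = (3·31² + 4)/(2·22) ≡ 65/44. 44⁻¹ ≡ 17 (mod 83), so λ ≡ 65·17 ≡ 26.
  x = λ² - 31 - 31 = 676 - 62 ≡ 33; y = λ·(31 - 33) - 22 ≡ 9. → (33, 9)

(33, 9)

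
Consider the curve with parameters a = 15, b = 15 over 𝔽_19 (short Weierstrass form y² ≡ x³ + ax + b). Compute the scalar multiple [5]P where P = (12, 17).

Double-and-add on 5 = (101)₂. Start with P = (12, 17) for the leading 1-bit.
double: tangent at (12, 17): λ = (3·12² + 15)/(2·17) ≡ 10/15. 15⁻¹ ≡ 14 (mod 19), so λ ≡ 10·14 ≡ 7.
  x = λ² - 12 - 12 = 49 - 24 ≡ 6; y = λ·(12 - 6) - 17 ≡ 6. → (6, 6)
double: tangent at (6, 6): λ = (3·6² + 15)/(2·6) ≡ 9/12. 12⁻¹ ≡ 8 (mod 19), so λ ≡ 9·8 ≡ 15.
  x = λ² - 6 - 6 = 225 - 12 ≡ 4; y = λ·(6 - 4) - 6 ≡ 5. → (4, 5)
add P: (4, 5) + (12, 17). λ = (17 - 5)/(12 - 4) ≡ 12/8 mod 19. 8⁻¹ ≡ 12 (mod 19) since 8·12 = 96 ≡ 1, so λ ≡ 11.
  x = λ² - 4 - 12 = 121 - 16 ≡ 10; y = λ·(4 - 10) - 5 ≡ 5. → (10, 5)

(10, 5)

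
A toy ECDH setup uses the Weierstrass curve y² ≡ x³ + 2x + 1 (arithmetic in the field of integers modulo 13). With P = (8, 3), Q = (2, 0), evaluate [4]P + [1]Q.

First 4P:
Repeated addition: build up to 4P.
2P: tangent at (8, 3): λ = (3·8² + 2)/(2·3) ≡ 12/6. 6⁻¹ ≡ 11 (mod 13), so λ ≡ 12·11 ≡ 2.
  x = λ² - 8 - 8 = 4 - 16 ≡ 1; y = λ·(8 - 1) - 3 ≡ 11. → (1, 11)
3P: (1, 11) + (8, 3). λ = (3 - 11)/(8 - 1) ≡ 5/7 mod 13. 7⁻¹ ≡ 2 (mod 13), so λ ≡ 10.
  x = λ² - 1 - 8 = 100 - 9 ≡ 0; y = λ·(1 - 0) - 11 ≡ 12. → (0, 12)
4P: (0, 12) + (8, 3). λ = (3 - 12)/(8 - 0) ≡ 4/8 mod 13. 8⁻¹ ≡ 5 (mod 13), so λ ≡ 7.
  x = λ² - 0 - 8 = 49 - 8 ≡ 2; y = λ·(0 - 2) - 12 ≡ 0. → (2, 0)
4P = (2, 0).
Finally 4P + Q:
(2, 0) + (2, 0): same x and y₁ ≡ -y₂, so the sum is ∞.

O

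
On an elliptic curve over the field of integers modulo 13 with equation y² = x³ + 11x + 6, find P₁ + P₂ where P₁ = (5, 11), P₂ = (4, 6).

(5, 11) + (4, 6). λ = (6 - 11)/(4 - 5) ≡ 8/12 mod 13. 12⁻¹ ≡ 12 (mod 13) since 12·12 = 144 ≡ 1, so λ ≡ 5.
  x = λ² - 5 - 4 = 25 - 9 ≡ 3; y = λ·(5 - 3) - 11 ≡ 12. → (3, 12)

(3, 12)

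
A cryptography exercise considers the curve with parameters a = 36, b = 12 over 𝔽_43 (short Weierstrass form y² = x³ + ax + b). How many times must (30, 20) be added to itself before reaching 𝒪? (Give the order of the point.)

2P: tangent at (30, 20): λ = (3·30² + 36)/(2·20) ≡ 27/40. 40⁻¹ ≡ 14 (mod 43) since 40·14 = 560 ≡ 1, so λ ≡ 27·14 ≡ 34.
  x = λ² - 30 - 30 = 1156 - 60 ≡ 21; y = λ·(30 - 21) - 20 ≡ 28. → (21, 28)
3P: (21, 28) + (30, 20). λ = (20 - 28)/(30 - 21) ≡ 35/9 mod 43. 9⁻¹ ≡ 24 (mod 43) since 9·24 = 216 ≡ 1, so λ ≡ 23.
  x = λ² - 21 - 30 = 529 - 51 ≡ 5; y = λ·(21 - 5) - 28 ≡ 39. → (5, 39)
4P: (5, 39) + (30, 20). λ = (20 - 39)/(30 - 5) ≡ 24/25 mod 43. 25⁻¹ ≡ 31 (mod 43) since 25·31 = 775 ≡ 1, so λ ≡ 13.
  x = λ² - 5 - 30 = 169 - 35 ≡ 5; y = λ·(5 - 5) - 39 ≡ 4. → (5, 4)
5P: (5, 4) + (30, 20). λ = (20 - 4)/(30 - 5) ≡ 16/25 mod 43. 25⁻¹ ≡ 31 (mod 43), so λ ≡ 23.
  x = λ² - 5 - 30 = 529 - 35 ≡ 21; y = λ·(5 - 21) - 4 ≡ 15. → (21, 15)
6P: (21, 15) + (30, 20). λ = (20 - 15)/(30 - 21) ≡ 5/9 mod 43. 9⁻¹ ≡ 24 (mod 43), so λ ≡ 34.
  x = λ² - 21 - 30 = 1156 - 51 ≡ 30; y = λ·(21 - 30) - 15 ≡ 23. → (30, 23)
7P: (30, 23) + (30, 20): same x and y₁ ≡ -y₂, so the sum is 𝒪.
7P = 𝒪, so the order is 7.

7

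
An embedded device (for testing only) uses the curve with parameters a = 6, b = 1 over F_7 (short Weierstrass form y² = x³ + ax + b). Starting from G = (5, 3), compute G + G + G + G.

(3, 2)

Repeated addition: build up to 4G.
2G: tangent at (5, 3): λ = (3·5² + 6)/(2·3) ≡ 4/6. 6⁻¹ ≡ 6 (mod 7), so λ ≡ 4·6 ≡ 3.
  x = λ² - 5 - 5 = 9 - 10 ≡ 6; y = λ·(5 - 6) - 3 ≡ 1. → (6, 1)
3G: (6, 1) + (5, 3). λ = (3 - 1)/(5 - 6) ≡ 2/6 mod 7. 6⁻¹ ≡ 6 (mod 7), so λ ≡ 5.
  x = λ² - 6 - 5 = 25 - 11 ≡ 0; y = λ·(6 - 0) - 1 ≡ 1. → (0, 1)
4G: (0, 1) + (5, 3). λ = (3 - 1)/(5 - 0) ≡ 2/5 mod 7. 5⁻¹ ≡ 3 (mod 7), so λ ≡ 6.
  x = λ² - 0 - 5 = 36 - 5 ≡ 3; y = λ·(0 - 3) - 1 ≡ 2. → (3, 2)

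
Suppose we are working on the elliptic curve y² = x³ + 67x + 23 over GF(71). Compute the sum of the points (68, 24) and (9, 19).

(68, 24) + (9, 19). λ = (19 - 24)/(9 - 68) ≡ 66/12 mod 71. 12⁻¹ ≡ 6 (mod 71), so λ ≡ 41.
  x = λ² - 68 - 9 = 1681 - 77 ≡ 42; y = λ·(68 - 42) - 24 ≡ 48. → (42, 48)

(42, 48)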